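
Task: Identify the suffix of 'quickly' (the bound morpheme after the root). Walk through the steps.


The word 'quickly' = 'quick' (root) + '-ly' (suffix). The suffix is '-ly'.

ly


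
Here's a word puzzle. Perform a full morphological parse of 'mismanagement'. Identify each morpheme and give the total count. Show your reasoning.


Step 1: Identify prefix: 'mis' (meaning: wrongly)
Step 2: Identify root: 'manage'
Step 3: Identify suffix(es): 'ment'
Decomposition: mis- (prefix: wrongly) + manage (root) + -ment (suffix: action/result)
Total morphemes: 3

3 morphemes (mis- (prefix: wrongly) + manage (root) + -ment (suffix: action/result))


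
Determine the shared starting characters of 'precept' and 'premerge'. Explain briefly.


Compare from the start: 3 characters match: 'pre'. Mismatch at position 4: 'c' vs 'm'.

pre


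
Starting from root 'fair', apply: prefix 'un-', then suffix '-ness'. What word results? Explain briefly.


Step 1: Add prefix 'un-' to 'fair' = 'unfair'
Step 2: Add suffix '-ness' to 'unfair' = 'unfairness'

unfairness


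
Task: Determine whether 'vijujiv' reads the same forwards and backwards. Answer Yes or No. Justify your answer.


Forward: 'vijujiv'
Reversed: 'vijujiv'
They are identical.

Yes


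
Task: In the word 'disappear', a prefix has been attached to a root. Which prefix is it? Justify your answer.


The word 'disappear' = 'dis' (prefix) + 'appear' (root). The prefix is 'dis'.

dis


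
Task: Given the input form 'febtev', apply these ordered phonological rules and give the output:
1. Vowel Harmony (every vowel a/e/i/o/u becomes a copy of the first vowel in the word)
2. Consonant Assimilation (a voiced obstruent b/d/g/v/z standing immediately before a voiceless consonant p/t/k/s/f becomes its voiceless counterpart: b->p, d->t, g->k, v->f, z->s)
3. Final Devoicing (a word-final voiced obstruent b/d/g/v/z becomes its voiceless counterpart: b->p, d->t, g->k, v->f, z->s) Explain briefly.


Starting form: 'febtev'
Rule 1: Vowel Harmony: all vowels already match. No change.
Rule 2: Consonant Assimilation: voiced obstruent before voiceless consonant becomes voiceless ('bt' -> 'pt'). 'febtev' -> 'feptev'
Rule 3: Final Devoicing: word-final voiced obstruent 'v' becomes voiceless 'f'. 'feptev' -> 'feptef'
Final form: 'feptef'

feptef


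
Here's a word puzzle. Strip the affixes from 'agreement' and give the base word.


Remove suffix '-ment' from 'agreement' to get root 'agree'.

agree


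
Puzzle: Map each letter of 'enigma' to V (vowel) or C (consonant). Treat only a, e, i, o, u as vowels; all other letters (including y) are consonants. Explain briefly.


Letter mapping: e = V, n = C, i = V, g = C, m = C, a = V.

VCVCCV


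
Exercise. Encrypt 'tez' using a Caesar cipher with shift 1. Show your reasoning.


Shift each letter by 1: t -> u, e -> f, z -> a. Result: 'ufa'.

ufa


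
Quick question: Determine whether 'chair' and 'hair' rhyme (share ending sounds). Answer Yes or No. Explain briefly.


Rime (stressed vowel + following sounds) of 'chair': -air = /ɛər/
Rime of 'hair': -air = /ɛər/
/ɛər/ and /ɛər/ are the same ending sound, so the words rhyme.

Yes


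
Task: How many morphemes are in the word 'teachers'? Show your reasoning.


Decomposition: teach (root) + -er (suffix) + -s (plural) = 3 morpheme(s)

3 morphemes


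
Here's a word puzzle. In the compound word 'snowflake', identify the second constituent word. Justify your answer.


Split 'snowflake' into 'snow' + 'flake'. The second part is 'flake'.

flake


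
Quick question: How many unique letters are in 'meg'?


Unique letters in 'meg': {e, g, m} = 3 distinct letters.

3


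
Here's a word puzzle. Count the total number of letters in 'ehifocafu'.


Spell out 'ehifocafu' and number each letter: e(1), h(2), i(3), f(4), o(5), c(6), a(7), f(8), u(9). Total: 9 letters.

9


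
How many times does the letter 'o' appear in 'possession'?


Letter 'o' in 'possession': found at position(s) 2, 9 = 2 occurrence(s).

2


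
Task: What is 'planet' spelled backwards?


Reverse 'planet' character by character: 'tenalp'.

tenalp


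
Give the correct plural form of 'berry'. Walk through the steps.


Apply rule: Change -y to -ies (consonant + y). 'berry' becomes 'berries'.

berries


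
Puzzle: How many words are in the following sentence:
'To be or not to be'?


Split into words: To | be | or | not | to | be = 6 words.

6


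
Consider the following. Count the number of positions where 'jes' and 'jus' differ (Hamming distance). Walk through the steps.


Alignment:
Position 1: 'j' vs 'j' = match
Position 2: 'e' vs 'u' = DIFFER
Position 3: 's' vs 's' = match
Total differences: 1

1


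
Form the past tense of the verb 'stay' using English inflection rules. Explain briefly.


Apply rule: Add -ed. 'stay' becomes 'stayed'.

stayed


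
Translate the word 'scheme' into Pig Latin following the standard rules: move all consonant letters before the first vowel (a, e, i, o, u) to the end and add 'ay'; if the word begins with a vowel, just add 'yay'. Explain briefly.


'scheme': move consonant cluster 'sch' to end and add 'ay': 'emeschay'.

emeschay


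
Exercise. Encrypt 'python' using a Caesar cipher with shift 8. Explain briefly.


Shift each letter by 8: p -> x, y -> g, t -> b, h -> p, o -> w, n -> v. Result: 'xgbpwv'.

xgbpwv


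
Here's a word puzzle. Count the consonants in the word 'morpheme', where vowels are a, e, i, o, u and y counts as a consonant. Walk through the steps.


Consonants in 'morpheme': m, r, p, h, m = 5 consonants.

5


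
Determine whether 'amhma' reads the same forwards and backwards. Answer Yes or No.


Forward: 'amhma'
Reversed: 'amhma'
They are identical.

Yes


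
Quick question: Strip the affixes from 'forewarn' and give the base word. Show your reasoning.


Remove prefix 'fore' from 'forewarn' to get root 'warn'.

warn


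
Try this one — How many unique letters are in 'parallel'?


Unique letters in 'parallel': {a, e, l, p, r} = 5 distinct letters.

5


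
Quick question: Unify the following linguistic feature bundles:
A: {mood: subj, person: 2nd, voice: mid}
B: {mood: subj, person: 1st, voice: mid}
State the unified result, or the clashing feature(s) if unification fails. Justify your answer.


Compare features:
mood: A=subj vs B=subj -> unified: subj
person: A=2nd vs B=1st -> CLASH
voice: A=mid vs B=mid -> unified: mid
Clash detected on feature 'person' (2nd vs 1st); unification fails.

CLASH on 'person' (2nd vs 1st)


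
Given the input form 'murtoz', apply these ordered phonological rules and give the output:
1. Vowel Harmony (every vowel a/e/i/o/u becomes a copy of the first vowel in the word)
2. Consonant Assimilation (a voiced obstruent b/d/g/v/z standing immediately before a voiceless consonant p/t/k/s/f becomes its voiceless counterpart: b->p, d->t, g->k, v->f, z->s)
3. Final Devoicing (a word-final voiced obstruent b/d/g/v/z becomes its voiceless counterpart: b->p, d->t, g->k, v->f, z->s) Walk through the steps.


Starting form: 'murtoz'
Rule 1: Vowel Harmony: all vowels become 'u' (matching first vowel). 'murtoz' -> 'murtuz'
Rule 2: Consonant Assimilation: no voiced obstruent (b/d/g/v/z) stands immediately before a voiceless consonant (p/t/k/s/f). No change.
Rule 3: Final Devoicing: word-final voiced obstruent 'z' becomes voiceless 's'. 'murtuz' -> 'murtus'
Final form: 'murtus'

murtus


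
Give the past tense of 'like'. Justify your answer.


Apply rule: Add -d (word ends in -e). 'like' becomes 'liked'.

liked


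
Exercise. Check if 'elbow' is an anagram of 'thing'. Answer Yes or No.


Sorted letters of 'elbow': 'below'
Sorted letters of 'thing': 'ghint'
They do not match.

No


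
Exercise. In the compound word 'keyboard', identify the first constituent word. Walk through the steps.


Split 'keyboard' into 'key' + 'board'. The first part is 'key'.

key


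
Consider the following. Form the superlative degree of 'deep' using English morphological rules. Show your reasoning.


Apply superlative formation (add -est): 'deep' -> 'deepest'.

deepest


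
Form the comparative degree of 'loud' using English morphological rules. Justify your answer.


Apply comparative formation (add -er): 'loud' -> 'louder'.

louder


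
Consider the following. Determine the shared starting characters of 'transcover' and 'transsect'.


Compare from the start: 5 characters match: 'trans'. Mismatch at position 6: 'c' vs 's'.

trans


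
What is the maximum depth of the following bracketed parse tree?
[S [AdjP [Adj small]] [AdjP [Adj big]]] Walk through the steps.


Count bracket nesting levels:
'[' at pos 0: depth = 1
'[' at pos 3: depth = 2
'[' at pos 9: depth = 3
'[' at pos 22: depth = 2
'[' at pos 28: depth = 3
Maximum depth reached: 3

3


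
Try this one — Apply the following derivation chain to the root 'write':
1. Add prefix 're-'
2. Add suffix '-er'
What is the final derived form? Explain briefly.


Step 1: Add prefix 're-' to 'write' = 'rewrite'
Step 2: Add suffix '-er' to 'rewrite' = 'rewriter'

rewriter


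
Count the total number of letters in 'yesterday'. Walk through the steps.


Spell out 'yesterday' and number each letter: y(1), e(2), s(3), t(4), e(5), r(6), d(7), a(8), y(9). Total: 9 letters.

9


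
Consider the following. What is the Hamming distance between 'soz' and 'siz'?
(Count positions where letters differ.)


Alignment:
Position 1: 's' vs 's' = match
Position 2: 'o' vs 'i' = DIFFER
Position 3: 'z' vs 'z' = match
Total differences: 1

1


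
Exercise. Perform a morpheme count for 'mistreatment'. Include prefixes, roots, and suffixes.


Decomposition: mis- (prefix) + treat (root) + -ment (suffix) = 3 morpheme(s)

3 morphemes


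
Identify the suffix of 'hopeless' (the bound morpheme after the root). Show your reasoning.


The word 'hopeless' = 'hope' (root) + '-less' (suffix). The suffix is '-less'.

less


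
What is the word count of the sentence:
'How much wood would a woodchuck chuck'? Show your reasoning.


Split into words: How | much | wood | would | a | woodchuck | chuck = 7 words.

7


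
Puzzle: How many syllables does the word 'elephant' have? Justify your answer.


Break 'elephant' into syllables: el-e-phant -> el | e | phant = 3 syllables

3 syllables


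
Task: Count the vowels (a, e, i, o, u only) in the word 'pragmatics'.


Vowels in 'pragmatics': a, a, i = 3 vowels.

3


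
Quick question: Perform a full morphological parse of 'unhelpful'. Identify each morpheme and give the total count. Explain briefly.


Step 1: Identify prefix: 'un' (meaning: not/reverse)
Step 2: Identify root: 'help'
Step 3: Identify suffix(es): 'ful'
Decomposition: un- (prefix: not/reverse) + help (root) + -ful (suffix: full of)
Total morphemes: 3

3 morphemes (un- (prefix: not/reverse) + help (root) + -ful (suffix: full of))


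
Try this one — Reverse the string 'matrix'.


Reverse 'matrix' character by character: 'xirtam'.

xirtam


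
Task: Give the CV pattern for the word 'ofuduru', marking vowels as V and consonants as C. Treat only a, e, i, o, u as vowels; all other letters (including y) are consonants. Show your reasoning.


Letter mapping: o = V, f = C, u = V, d = C, u = V, r = C, u = V.

VCVCVCV


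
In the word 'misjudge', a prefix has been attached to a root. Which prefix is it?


The word 'misjudge' = 'mis' (prefix) + 'judge' (root). The prefix is 'mis'.

mis


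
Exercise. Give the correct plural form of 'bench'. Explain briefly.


Apply rule: Add -es (sibilant/fricative ending). 'bench' becomes 'benches'.

benches


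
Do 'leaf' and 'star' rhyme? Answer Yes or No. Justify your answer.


Rime (stressed vowel + following sounds) of 'leaf': -eaf = /iːf/
Rime of 'star': -ar = /ɑːr/
/iːf/ and /ɑːr/ are different ending sounds, so the words do not rhyme.

No


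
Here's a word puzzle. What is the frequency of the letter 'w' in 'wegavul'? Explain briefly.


Letter 'w' in 'wegavul': found at position(s) 1 = 1 occurrence(s).

1


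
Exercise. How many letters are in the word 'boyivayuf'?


Spell out 'boyivayuf' and number each letter: b(1), o(2), y(3), i(4), v(5), a(6), y(7), u(8), f(9). Total: 9 letters.

9


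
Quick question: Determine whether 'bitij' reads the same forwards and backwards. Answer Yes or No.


Forward: 'bitij'
Reversed: 'jitib'
They differ.

No


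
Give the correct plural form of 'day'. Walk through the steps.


Apply rule: Add -s. 'day' becomes 'days'.

days


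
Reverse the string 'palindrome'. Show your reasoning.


Reverse 'palindrome' character by character: 'emordnilap'.

emordnilap


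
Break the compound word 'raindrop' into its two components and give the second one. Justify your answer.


Split 'raindrop' into 'rain' + 'drop'. The second part is 'drop'.

drop


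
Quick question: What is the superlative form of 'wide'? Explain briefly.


Apply superlative formation (ends in e: add -st): 'wide' -> 'widest'.

widest


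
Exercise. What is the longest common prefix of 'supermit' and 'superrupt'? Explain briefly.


Compare from the start: 5 characters match: 'super'. Mismatch at position 6: 'm' vs 'r'.

super


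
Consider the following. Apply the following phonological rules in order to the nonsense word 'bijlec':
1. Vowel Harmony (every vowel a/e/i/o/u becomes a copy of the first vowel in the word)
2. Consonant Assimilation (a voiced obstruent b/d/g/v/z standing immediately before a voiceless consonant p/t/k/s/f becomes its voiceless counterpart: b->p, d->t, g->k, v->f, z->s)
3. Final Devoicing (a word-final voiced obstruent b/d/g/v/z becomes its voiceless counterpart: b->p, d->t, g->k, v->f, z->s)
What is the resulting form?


Starting form: 'bijlec'
Rule 1: Vowel Harmony: all vowels become 'i' (matching first vowel). 'bijlec' -> 'bijlic'
Rule 2: Consonant Assimilation: no voiced obstruent (b/d/g/v/z) stands immediately before a voiceless consonant (p/t/k/s/f). No change.
Rule 3: Final Devoicing: final consonant 'c' is not one of the voiced obstruents b/d/g/v/z. No change.
Final form: 'bijlic'

bijlic


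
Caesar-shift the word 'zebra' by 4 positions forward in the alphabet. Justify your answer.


Shift each letter by 4: z -> d, e -> i, b -> f, r -> v, a -> e. Result: 'difve'.

difve


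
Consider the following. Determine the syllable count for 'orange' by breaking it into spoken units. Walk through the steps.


Break 'orange' into syllables: or-ange -> or | ange = 2 syllables

2 syllables


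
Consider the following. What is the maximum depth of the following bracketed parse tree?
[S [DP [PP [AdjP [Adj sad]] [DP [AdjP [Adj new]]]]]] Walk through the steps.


Count bracket nesting levels:
'[' at pos 0: depth = 1
'[' at pos 3: depth = 2
'[' at pos 7: depth = 3
'[' at pos 11: depth = 4
'[' at pos 17: depth = 5
'[' at pos 28: depth = 4
'[' at pos 32: depth = 5
'[' at pos 38: depth = 6
Maximum depth reached: 6

6


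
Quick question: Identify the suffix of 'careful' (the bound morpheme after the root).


The word 'careful' = 'care' (root) + '-ful' (suffix). The suffix is '-ful'.

ful


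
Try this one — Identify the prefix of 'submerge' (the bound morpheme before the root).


The word 'submerge' = 'sub' (prefix) + 'merge' (root). The prefix is 'sub'.

sub


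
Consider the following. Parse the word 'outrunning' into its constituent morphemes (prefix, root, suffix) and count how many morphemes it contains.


Step 1: Identify prefix: 'out' (meaning: surpass)
Step 2: Identify root: 'run'
Step 3: Identify suffix(es): 'ing'
Decomposition: out- (prefix: surpass) + run (root) + -ing (suffix: ongoing action)
Total morphemes: 3

3 morphemes (out- (prefix: surpass) + run (root) + -ing (suffix: ongoing action))


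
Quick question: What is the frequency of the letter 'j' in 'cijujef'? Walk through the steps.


Letter 'j' in 'cijujef': found at position(s) 3, 5 = 2 occurrence(s).

2


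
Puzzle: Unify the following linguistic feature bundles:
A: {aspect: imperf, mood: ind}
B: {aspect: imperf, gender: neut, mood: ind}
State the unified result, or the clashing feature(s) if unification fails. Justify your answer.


Compare features:
aspect: A=imperf vs B=imperf -> unified: imperf
gender: A=_ vs B=neut -> unified: neut
mood: A=ind vs B=ind -> unified: ind
No clashes found.

Unified: {aspect: imperf, gender: neut, mood: ind}


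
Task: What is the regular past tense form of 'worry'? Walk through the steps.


Apply rule: Change -y to -ied. 'worry' becomes 'worried'.

worried


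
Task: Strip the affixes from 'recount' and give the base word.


Remove prefix 're' from 'recount' to get root 'count'.

count


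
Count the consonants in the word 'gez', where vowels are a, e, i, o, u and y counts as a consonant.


Consonants in 'gez': g, z = 2 consonants.

2


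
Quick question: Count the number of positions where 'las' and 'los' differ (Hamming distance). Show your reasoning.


Alignment:
Position 1: 'l' vs 'l' = match
Position 2: 'a' vs 'o' = DIFFER
Position 3: 's' vs 's' = match
Total differences: 1

1


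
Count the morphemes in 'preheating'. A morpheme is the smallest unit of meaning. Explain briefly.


Decomposition: pre- (prefix) + heat (root) + -ing (suffix) = 3 morpheme(s)

3 morphemes


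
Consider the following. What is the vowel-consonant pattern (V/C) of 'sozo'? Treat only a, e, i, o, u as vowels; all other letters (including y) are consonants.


Letter mapping: s = C, o = V, z = C, o = V.

CVCV


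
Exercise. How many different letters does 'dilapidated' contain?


Unique letters in 'dilapidated': {a, d, e, i, l, p, t} = 7 distinct letters.

7


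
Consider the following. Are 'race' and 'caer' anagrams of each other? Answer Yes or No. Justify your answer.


Sorted letters of 'race': 'acer'
Sorted letters of 'caer': 'acer'
They match.

Yes


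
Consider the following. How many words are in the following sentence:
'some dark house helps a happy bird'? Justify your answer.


Split into words: some | dark | house | helps | a | happy | bird = 7 words.

7


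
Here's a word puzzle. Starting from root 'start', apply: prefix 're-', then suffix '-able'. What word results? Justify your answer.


Step 1: Add prefix 're-' to 'start' = 'restart'
Step 2: Add suffix '-able' to 'restart' = 'restartable'

restartable


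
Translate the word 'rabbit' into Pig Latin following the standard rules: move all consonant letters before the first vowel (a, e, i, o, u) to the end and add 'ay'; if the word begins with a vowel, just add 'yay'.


'rabbit': move consonant cluster 'r' to end and add 'ay': 'abbitray'.

abbitray


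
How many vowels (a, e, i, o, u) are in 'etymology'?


Vowels in 'etymology': e, o, o = 3 vowels.

3


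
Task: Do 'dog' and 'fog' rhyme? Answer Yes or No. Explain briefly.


Rime (stressed vowel + following sounds) of 'dog': -og = /ɒg/
Rime of 'fog': -og = /ɒg/
/ɒg/ and /ɒg/ are the same ending sound, so the words rhyme.

Yes


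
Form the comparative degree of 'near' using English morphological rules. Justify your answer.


Apply comparative formation (add -er): 'near' -> 'nearer'.

nearer


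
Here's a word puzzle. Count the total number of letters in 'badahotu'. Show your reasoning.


Spell out 'badahotu' and number each letter: b(1), a(2), d(3), a(4), h(5), o(6), t(7), u(8). Total: 8 letters.

8


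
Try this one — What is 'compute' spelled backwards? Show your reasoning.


Reverse 'compute' character by character: 'etupmoc'.

etupmoc


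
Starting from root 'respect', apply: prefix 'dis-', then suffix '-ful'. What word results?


Step 1: Add prefix 'dis-' to 'respect' = 'disrespect'
Step 2: Add suffix '-ful' to 'disrespect' = 'disrespectful'

disrespectful


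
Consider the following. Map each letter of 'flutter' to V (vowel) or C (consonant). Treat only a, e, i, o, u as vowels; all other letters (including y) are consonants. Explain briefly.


Letter mapping: f = C, l = C, u = V, t = C, t = C, e = V, r = C.

CCVCCVC


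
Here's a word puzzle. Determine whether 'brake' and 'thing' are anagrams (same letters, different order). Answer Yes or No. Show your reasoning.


Sorted letters of 'brake': 'abekr'
Sorted letters of 'thing': 'ghint'
They do not match.

No


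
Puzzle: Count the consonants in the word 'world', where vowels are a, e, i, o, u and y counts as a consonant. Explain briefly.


Consonants in 'world': w, r, l, d = 4 consonants.

4


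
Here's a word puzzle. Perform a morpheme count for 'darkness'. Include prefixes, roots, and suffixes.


Decomposition: dark (root) + -ness (suffix) = 2 morpheme(s)

2 morphemes


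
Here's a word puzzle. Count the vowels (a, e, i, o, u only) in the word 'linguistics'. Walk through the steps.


Vowels in 'linguistics': i, u, i, i = 4 vowels.

4


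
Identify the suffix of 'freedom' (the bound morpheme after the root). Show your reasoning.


The word 'freedom' = 'free' (root) + '-dom' (suffix). The suffix is '-dom'.

dom


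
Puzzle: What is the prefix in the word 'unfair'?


The word 'unfair' = 'un' (prefix) + 'fair' (root). The prefix is 'un'.

un


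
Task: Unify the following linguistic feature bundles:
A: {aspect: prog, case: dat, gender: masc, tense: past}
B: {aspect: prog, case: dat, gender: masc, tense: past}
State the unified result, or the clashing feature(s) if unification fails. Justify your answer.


Compare features:
aspect: A=prog vs B=prog -> unified: prog
case: A=dat vs B=dat -> unified: dat
gender: A=masc vs B=masc -> unified: masc
tense: A=past vs B=past -> unified: past
No clashes found.

Unified: {aspect: prog, case: dat, gender: masc, tense: past}


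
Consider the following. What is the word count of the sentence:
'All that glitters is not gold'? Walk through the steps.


Split into words: All | that | glitters | is | not | gold = 6 words.

6


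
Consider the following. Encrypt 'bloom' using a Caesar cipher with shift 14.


Shift each letter by 14: b -> p, l -> z, o -> c, o -> c, m -> a. Result: 'pzcca'.

pzcca


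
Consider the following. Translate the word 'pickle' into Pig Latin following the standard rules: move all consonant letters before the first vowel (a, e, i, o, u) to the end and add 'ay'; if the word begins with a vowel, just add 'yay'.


'pickle': move consonant cluster 'p' to end and add 'ay': 'icklepay'.

icklepay


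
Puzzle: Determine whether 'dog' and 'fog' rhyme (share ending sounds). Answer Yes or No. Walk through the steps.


Rime (stressed vowel + following sounds) of 'dog': -og = /ɒg/
Rime of 'fog': -og = /ɒg/
/ɒg/ and /ɒg/ are the same ending sound, so the words rhyme.

Yes


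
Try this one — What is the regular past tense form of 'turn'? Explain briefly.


Apply rule: Add -ed. 'turn' becomes 'turned'.

turned


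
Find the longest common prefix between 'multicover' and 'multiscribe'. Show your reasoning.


Compare from the start: 5 characters match: 'multi'. Mismatch at position 6: 'c' vs 's'.

multi


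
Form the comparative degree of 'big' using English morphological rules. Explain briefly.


Apply comparative formation (double final consonant, add -er): 'big' -> 'bigger'.

bigger


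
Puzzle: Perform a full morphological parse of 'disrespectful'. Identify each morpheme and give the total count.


Step 1: Identify prefix: 'dis' (meaning: not/apart)
Step 2: Identify root: 'respect'
Step 3: Identify suffix(es): 'ful'
Decomposition: dis- (prefix: not/apart) + respect (root) + -ful (suffix: full of)
Total morphemes: 3

3 morphemes (dis- (prefix: not/apart) + respect (root) + -ful (suffix: full of))


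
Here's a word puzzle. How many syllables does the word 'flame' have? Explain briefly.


Break 'flame' into syllables: flame -> flame = 1 syllable

1 syllable


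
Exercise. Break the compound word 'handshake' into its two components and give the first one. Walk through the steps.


Split 'handshake' into 'hand' + 'shake'. The first part is 'hand'.

hand


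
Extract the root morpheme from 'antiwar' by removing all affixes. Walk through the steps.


Remove prefix 'anti' from 'antiwar' to get root 'war'.

war


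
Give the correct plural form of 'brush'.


Apply rule: Add -es (sibilant/fricative ending). 'brush' becomes 'brushes'.

brushes


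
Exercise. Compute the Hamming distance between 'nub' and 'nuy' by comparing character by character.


Alignment:
Position 1: 'n' vs 'n' = match
Position 2: 'u' vs 'u' = match
Position 3: 'b' vs 'y' = DIFFER
Total differences: 1

1


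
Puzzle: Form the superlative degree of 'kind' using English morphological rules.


Apply superlative formation (add -est): 'kind' -> 'kindest'.

kindest


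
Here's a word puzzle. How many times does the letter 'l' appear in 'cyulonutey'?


Letter 'l' in 'cyulonutey': found at position(s) 4 = 1 occurrence(s).

1


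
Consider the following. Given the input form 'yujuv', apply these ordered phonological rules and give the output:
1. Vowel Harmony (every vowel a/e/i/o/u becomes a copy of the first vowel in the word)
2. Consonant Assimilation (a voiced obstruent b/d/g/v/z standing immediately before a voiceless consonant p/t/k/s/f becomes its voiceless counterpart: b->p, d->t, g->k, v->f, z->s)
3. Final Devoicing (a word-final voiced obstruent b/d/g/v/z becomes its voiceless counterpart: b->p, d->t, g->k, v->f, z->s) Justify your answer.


Starting form: 'yujuv'
Rule 1: Vowel Harmony: all vowels already match. No change.
Rule 2: Consonant Assimilation: no voiced obstruent (b/d/g/v/z) stands immediately before a voiceless consonant (p/t/k/s/f). No change.
Rule 3: Final Devoicing: word-final voiced obstruent 'v' becomes voiceless 'f'. 'yujuv' -> 'yujuf'
Final form: 'yujuf'

yujuf


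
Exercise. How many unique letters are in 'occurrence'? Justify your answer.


Unique letters in 'occurrence': {c, e, n, o, r, u} = 6 distinct letters.

6


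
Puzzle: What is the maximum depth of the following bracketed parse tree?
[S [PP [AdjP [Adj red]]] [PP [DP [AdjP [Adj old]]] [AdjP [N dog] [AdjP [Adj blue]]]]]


Count bracket nesting levels:
'[' at pos 0: depth = 1
'[' at pos 3: depth = 2
'[' at pos 7: depth = 3
'[' at pos 13: depth = 4
'[' at pos 25: depth = 2
'[' at pos 29: depth = 3
'[' at pos 33: depth = 4
'[' at pos 39: depth = 5
'[' at pos 51: depth = 3
'[' at pos 57: depth = 4
'[' at pos 65: depth = 4
'[' at pos 71: depth = 5
Maximum depth reached: 5

5


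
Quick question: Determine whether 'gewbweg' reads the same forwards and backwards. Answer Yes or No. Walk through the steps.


Forward: 'gewbweg'
Reversed: 'gewbweg'
They are identical.

Yes


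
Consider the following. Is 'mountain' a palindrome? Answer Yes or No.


Forward: 'mountain'
Reversed: 'niatnuom'
They differ.

No


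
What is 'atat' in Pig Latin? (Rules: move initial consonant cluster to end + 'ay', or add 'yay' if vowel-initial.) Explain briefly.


'atat' starts with a vowel, so add 'yay': 'atatyay'.

atatyay


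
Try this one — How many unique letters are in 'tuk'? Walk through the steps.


Unique letters in 'tuk': {k, t, u} = 3 distinct letters.

3


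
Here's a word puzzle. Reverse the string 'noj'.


Reverse 'noj' character by character: 'jon'.

jon


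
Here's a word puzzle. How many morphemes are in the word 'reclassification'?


Decomposition: re- (prefix) + class (root) + -ify (suffix) + -ation (suffix) = 4 morpheme(s)

4 morphemes


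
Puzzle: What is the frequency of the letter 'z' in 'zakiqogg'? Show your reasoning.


Letter 'z' in 'zakiqogg': found at position(s) 1 = 1 occurrence(s).

1


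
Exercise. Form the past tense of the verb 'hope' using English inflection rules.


Apply rule: Add -d (word ends in -e). 'hope' becomes 'hoped'.

hoped


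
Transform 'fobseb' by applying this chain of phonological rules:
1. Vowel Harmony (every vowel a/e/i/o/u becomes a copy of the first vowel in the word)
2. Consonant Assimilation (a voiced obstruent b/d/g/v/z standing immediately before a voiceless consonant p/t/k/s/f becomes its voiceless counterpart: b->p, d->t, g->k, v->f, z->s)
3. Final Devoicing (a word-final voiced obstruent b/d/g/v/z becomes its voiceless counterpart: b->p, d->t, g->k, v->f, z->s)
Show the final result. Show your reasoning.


Starting form: 'fobseb'
Rule 1: Vowel Harmony: all vowels become 'o' (matching first vowel). 'fobseb' -> 'fobsob'
Rule 2: Consonant Assimilation: voiced obstruent before voiceless consonant becomes voiceless ('bs' -> 'ps'). 'fobsob' -> 'fopsob'
Rule 3: Final Devoicing: word-final voiced obstruent 'b' becomes voiceless 'p'. 'fopsob' -> 'fopsop'
Final form: 'fopsop'

fopsop


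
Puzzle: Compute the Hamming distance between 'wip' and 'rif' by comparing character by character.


Alignment:
Position 1: 'w' vs 'r' = DIFFER
Position 2: 'i' vs 'i' = match
Position 3: 'p' vs 'f' = DIFFER
Total differences: 2

2


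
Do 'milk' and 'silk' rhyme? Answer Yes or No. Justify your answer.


Rime (stressed vowel + following sounds) of 'milk': -ilk = /ɪlk/
Rime of 'silk': -ilk = /ɪlk/
/ɪlk/ and /ɪlk/ are the same ending sound, so the words rhyme.

Yes


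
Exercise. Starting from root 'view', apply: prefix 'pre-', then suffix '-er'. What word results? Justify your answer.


Step 1: Add prefix 'pre-' to 'view' = 'preview'
Step 2: Add suffix '-er' to 'preview' = 'previewer'

previewer


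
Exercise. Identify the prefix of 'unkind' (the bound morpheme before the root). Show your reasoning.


The word 'unkind' = 'un' (prefix) + 'kind' (root). The prefix is 'un'.

un


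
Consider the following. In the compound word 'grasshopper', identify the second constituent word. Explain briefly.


Split 'grasshopper' into 'grass' + 'hopper'. The second part is 'hopper'.

hopper


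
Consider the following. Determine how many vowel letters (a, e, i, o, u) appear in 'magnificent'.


Vowels in 'magnificent': a, i, i, e = 4 vowels.

4


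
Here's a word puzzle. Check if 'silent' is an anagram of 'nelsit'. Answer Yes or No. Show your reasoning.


Sorted letters of 'silent': 'eilnst'
Sorted letters of 'nelsit': 'eilnst'
They match.

Yes


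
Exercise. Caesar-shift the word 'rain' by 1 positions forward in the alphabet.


Shift each letter by 1: r -> s, a -> b, i -> j, n -> o. Result: 'sbjo'.

sbjo


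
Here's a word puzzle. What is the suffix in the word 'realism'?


The word 'realism' = 'real' (root) + '-ism' (suffix). The suffix is '-ism'.

ism


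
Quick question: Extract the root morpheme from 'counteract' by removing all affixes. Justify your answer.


Remove prefix 'counter' from 'counteract' to get root 'act'.

act


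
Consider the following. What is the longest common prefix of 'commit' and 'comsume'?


Compare from the start: 3 characters match: 'com'. Mismatch at position 4: 'm' vs 's'.

com


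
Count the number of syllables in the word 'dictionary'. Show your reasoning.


Break 'dictionary' into syllables: dic-tion-ar-y -> dic | tion | ar | y = 4 syllables

4 syllables


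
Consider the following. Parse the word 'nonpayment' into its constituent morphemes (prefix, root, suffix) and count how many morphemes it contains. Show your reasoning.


Step 1: Identify prefix: 'non' (meaning: not)
Step 2: Identify root: 'pay'
Step 3: Identify suffix(es): 'ment'
Decomposition: non- (prefix: not) + pay (root) + -ment (suffix: action/result)
Total morphemes: 3

3 morphemes (non- (prefix: not) + pay (root) + -ment (suffix: action/result))


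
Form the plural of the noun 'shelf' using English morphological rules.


Apply rule: Change -f to -ves. 'shelf' becomes 'shelves'.

shelves


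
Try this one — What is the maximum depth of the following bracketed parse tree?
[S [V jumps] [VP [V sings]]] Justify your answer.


Count bracket nesting levels:
'[' at pos 0: depth = 1
'[' at pos 3: depth = 2
'[' at pos 13: depth = 2
'[' at pos 17: depth = 3
Maximum depth reached: 3

3


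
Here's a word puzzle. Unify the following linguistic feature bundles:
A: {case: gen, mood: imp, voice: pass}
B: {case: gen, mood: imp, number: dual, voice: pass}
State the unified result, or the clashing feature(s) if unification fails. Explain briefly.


Compare features:
case: A=gen vs B=gen -> unified: gen
mood: A=imp vs B=imp -> unified: imp
number: A=_ vs B=dual -> unified: dual
voice: A=pass vs B=pass -> unified: pass
No clashes found.

Unified: {case: gen, mood: imp, number: dual, voice: pass}


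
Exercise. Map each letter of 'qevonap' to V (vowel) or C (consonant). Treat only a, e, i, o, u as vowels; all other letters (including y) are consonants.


Letter mapping: q = C, e = V, v = C, o = V, n = C, a = V, p = C.

CVCVCVC


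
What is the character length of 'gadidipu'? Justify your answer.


Spell out 'gadidipu' and number each letter: g(1), a(2), d(3), i(4), d(5), i(6), p(7), u(8). Total: 8 letters.

8


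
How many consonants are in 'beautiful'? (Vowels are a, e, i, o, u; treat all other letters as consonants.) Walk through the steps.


Consonants in 'beautiful': b, t, f, l = 4 consonants.

4


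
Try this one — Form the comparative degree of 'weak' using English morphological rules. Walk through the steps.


Apply comparative formation (add -er): 'weak' -> 'weaker'.

weaker


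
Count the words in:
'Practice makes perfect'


Split into words: Practice | makes | perfect = 3 words.

3


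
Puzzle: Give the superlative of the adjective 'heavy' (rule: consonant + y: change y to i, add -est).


Apply superlative formation (consonant + y: change y to i, add -est): 'heavy' -> 'heaviest'.

heaviest


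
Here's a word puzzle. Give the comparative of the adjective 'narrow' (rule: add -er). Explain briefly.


Apply comparative formation (add -er): 'narrow' -> 'narrower'.

narrower


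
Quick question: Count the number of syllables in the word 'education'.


Break 'education' into syllables: ed-u-ca-tion -> ed | u | ca | tion = 4 syllables

4 syllables


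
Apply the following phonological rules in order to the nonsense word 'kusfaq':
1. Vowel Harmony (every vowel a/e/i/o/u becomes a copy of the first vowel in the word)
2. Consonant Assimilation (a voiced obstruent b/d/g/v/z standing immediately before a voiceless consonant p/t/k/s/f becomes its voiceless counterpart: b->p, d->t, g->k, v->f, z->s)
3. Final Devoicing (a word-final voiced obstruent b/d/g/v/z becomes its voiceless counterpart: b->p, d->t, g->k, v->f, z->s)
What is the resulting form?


Starting form: 'kusfaq'
Rule 1: Vowel Harmony: all vowels become 'u' (matching first vowel). 'kusfaq' -> 'kusfuq'
Rule 2: Consonant Assimilation: no voiced obstruent (b/d/g/v/z) stands immediately before a voiceless consonant (p/t/k/s/f). No change.
Rule 3: Final Devoicing: final consonant 'q' is not one of the voiced obstruents b/d/g/v/z. No change.
Final form: 'kusfuq'

kusfuq


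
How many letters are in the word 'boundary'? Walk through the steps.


Spell out 'boundary' and number each letter: b(1), o(2), u(3), n(4), d(5), a(6), r(7), y(8). Total: 8 letters.

8


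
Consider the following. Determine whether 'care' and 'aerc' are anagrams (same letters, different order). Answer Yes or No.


Sorted letters of 'care': 'acer'
Sorted letters of 'aerc': 'acer'
They match.

Yes


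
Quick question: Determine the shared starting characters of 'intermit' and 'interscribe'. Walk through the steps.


Compare from the start: 5 characters match: 'inter'. Mismatch at position 6: 'm' vs 's'.

inter


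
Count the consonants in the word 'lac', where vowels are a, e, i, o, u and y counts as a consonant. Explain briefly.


Consonants in 'lac': l, c = 2 consonants.

2


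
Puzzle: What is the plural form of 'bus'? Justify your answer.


Apply rule: Add -es (sibilant/fricative ending). 'bus' becomes 'buses'.

buses


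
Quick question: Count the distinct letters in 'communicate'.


Unique letters in 'communicate': {a, c, e, i, m, n, o, t, u} = 9 distinct letters.

9


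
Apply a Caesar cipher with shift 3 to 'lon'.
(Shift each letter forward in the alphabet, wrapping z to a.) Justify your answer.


Shift each letter by 3: l -> o, o -> r, n -> q. Result: 'orq'.

orq


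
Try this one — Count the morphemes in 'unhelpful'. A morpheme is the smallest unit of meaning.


Decomposition: un- (prefix) + help (root) + -ful (suffix) = 3 morpheme(s)

3 morphemes


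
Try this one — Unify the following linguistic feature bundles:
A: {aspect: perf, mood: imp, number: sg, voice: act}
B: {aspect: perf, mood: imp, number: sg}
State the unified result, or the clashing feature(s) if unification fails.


Compare features:
aspect: A=perf vs B=perf -> unified: perf
mood: A=imp vs B=imp -> unified: imp
number: A=sg vs B=sg -> unified: sg
voice: A=act vs B=_ -> unified: act
No clashes found.

Unified: {aspect: perf, mood: imp, number: sg, voice: act}


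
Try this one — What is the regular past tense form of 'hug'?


Apply rule: Double final consonant and add -ed. 'hug' becomes 'hugged'.

hugged


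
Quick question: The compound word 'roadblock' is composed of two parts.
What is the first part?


Split 'roadblock' into 'road' + 'block'. The first part is 'road'.

road


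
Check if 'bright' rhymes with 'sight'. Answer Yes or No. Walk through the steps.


Rime (stressed vowel + following sounds) of 'bright': -ight = /aɪt/
Rime of 'sight': -ight = /aɪt/
/aɪt/ and /aɪt/ are the same ending sound, so the words rhyme.

Yes


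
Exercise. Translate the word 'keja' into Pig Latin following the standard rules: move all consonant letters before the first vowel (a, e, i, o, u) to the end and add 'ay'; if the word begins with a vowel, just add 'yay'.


'keja': move consonant cluster 'k' to end and add 'ay': 'ejakay'.

ejakay


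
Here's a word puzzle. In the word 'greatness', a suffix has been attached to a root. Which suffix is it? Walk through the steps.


The word 'greatness' = 'great' (root) + '-ness' (suffix). The suffix is '-ness'.

ness


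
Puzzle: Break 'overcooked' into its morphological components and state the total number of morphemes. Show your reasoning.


Step 1: Identify prefix: 'over' (meaning: excessively)
Step 2: Identify root: 'cook'
Step 3: Identify suffix(es): 'ed'
Decomposition: over- (prefix: excessively) + cook (root) + -ed (suffix: past)
Total morphemes: 3

3 morphemes (over- (prefix: excessively) + cook (root) + -ed (suffix: past))


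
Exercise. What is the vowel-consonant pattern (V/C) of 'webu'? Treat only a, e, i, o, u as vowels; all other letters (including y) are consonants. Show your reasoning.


Letter mapping: w = C, e = V, b = C, u = V.

CVCV


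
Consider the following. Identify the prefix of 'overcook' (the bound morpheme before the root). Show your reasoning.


The word 'overcook' = 'over' (prefix) + 'cook' (root). The prefix is 'over'.

over


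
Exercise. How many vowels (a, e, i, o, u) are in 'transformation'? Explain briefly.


Vowels in 'transformation': a, o, a, i, o = 5 vowels.

5


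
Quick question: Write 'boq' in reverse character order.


Reverse 'boq' character by character: 'qob'.

qob


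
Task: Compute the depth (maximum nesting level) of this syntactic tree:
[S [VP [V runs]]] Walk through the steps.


Count bracket nesting levels:
'[' at pos 0: depth = 1
'[' at pos 3: depth = 2
'[' at pos 7: depth = 3
Maximum depth reached: 3

3


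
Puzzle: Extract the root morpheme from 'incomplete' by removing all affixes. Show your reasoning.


Remove prefix 'in' from 'incomplete' to get root 'complete'.

complete
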